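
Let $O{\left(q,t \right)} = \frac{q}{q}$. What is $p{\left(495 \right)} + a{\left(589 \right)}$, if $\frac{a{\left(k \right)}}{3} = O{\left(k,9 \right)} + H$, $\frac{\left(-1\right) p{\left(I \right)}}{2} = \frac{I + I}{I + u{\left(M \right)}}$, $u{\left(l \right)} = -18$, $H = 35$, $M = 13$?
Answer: $\frac{5504}{53} \approx 103.85$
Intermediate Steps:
$O{\left(q,t \right)} = 1$
$p{\left(I \right)} = - \frac{4 I}{-18 + I}$ ($p{\left(I \right)} = - 2 \frac{I + I}{I - 18} = - 2 \frac{2 I}{-18 + I} = - \frac{4 I}{-18 + I}$)
$a{\left(k \right)} = 108$ ($a{\left(k \right)} = 3 \left(1 + 35\right) = 3 \cdot 36 = 108$)
$p{\left(495 \right)} + a{\left(589 \right)} = \left(-4\right) 495 \frac{1}{-18 + 495} + 108 = \left(-4\right) 495 \cdot \frac{1}{477} + 108 = - \frac{220}{53} + 108 = \frac{5504}{53}$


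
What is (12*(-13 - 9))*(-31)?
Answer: 8184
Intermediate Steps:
(12*(-13 - 9))*(-31) = (12*(-22))*(-31) = -264*(-31) = 8184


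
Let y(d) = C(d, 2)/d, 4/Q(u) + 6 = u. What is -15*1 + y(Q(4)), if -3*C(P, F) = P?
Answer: -46/3 ≈ -15.333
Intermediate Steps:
C(P, F) = -P/3
Q(u) = 4/(-6 + u)
y(d) = -⅓ (y(d) = (-d/3)/d = -⅓)
-15*1 + y(Q(4)) = -15*1 - ⅓ = -15 - ⅓ = -46/3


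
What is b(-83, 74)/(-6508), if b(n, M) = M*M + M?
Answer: -2775/3254 ≈ -0.85280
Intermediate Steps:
b(n, M) = M + M² (b(n, M) = M² + M = M + M²)
b(-83, 74)/(-6508) = (74*(1 + 74))/(-6508) = (74*75)*(-1/6508) = 5550*(-1/6508) = -2775/3254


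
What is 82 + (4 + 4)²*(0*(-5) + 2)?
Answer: 210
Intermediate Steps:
82 + (4 + 4)²*(0*(-5) + 2) = 82 + 8²*(0 + 2) = 82 + 64*2 = 82 + 128 = 210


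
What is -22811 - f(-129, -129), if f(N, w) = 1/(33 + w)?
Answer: -2189855/96 ≈ -22811.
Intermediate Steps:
-22811 - f(-129, -129) = -22811 - 1/(33 - 129) = -22811 - 1/(-96) = -22811 - 1*(-1/96) = -22811 + 1/96 = -2189855/96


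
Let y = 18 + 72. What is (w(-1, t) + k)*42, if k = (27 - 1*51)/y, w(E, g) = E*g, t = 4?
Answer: -896/5 ≈ -179.20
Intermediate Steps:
y = 90
k = -4/15 (k = (27 - 1*51)/90 = (27 - 51)*(1/90) = -24*1/90 = -4/15 ≈ -0.26667)
(w(-1, t) + k)*42 = (-1*4 - 4/15)*42 = (-4 - 4/15)*42 = -64/15*42 = -896/5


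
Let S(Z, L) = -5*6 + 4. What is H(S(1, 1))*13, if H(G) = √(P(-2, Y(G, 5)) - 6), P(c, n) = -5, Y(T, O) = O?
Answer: 13*I*√11 ≈ 43.116*I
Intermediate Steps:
S(Z, L) = -26 (S(Z, L) = -30 + 4 = -26)
H(G) = I*√11 (H(G) = √(-5 - 6) = √(-11) = I*√11)
H(S(1, 1))*13 = (I*√11)*13 = 13*I*√11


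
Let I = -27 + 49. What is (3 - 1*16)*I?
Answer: -286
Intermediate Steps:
I = 22
(3 - 1*16)*I = (3 - 1*16)*22 = (3 - 16)*22 = -13*22 = -286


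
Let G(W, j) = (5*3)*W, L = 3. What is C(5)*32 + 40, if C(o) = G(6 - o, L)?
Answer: 520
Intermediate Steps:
G(W, j) = 15*W
C(o) = 90 - 15*o (C(o) = 15*(6 - o) = 90 - 15*o)
C(5)*32 + 40 = (90 - 15*5)*32 + 40 = (90 - 75)*32 + 40 = 15*32 + 40 = 480 + 40 = 520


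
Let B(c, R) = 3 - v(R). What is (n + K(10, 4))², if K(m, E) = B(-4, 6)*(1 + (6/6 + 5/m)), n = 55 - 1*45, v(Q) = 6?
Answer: 25/4 ≈ 6.2500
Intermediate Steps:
n = 10 (n = 55 - 45 = 10)
B(c, R) = -3 (B(c, R) = 3 - 1*6 = 3 - 6 = -3)
K(m, E) = -6 - 15/m (K(m, E) = -3*(1 + (6/6 + 5/m)) = -3*(1 + (6*(⅙) + 5/m)) = -3*(1 + (1 + 5/m)) = -3*(2 + 5/m) = -6 - 15/m)
(n + K(10, 4))² = (10 + (-6 - 15/10))² = (10 + (-6 - 15*⅒))² = (10 + (-6 - 3/2))² = (10 - 15/2)² = (5/2)² = 25/4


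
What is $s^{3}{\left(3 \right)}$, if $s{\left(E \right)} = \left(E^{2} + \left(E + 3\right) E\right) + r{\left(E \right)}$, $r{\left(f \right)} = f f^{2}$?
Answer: $157464$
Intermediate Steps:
$r{\left(f \right)} = f^{3}$
$s{\left(E \right)} = E^{2} + E^{3} + E \left(3 + E\right)$ ($s{\left(E \right)} = \left(E^{2} + \left(E + 3\right) E\right) + E^{3} = \left(E^{2} + \left(3 + E\right) E\right) + E^{3} = \left(E^{2} + E \left(3 + E\right)\right) + E^{3} = E^{2} + E^{3} + E \left(3 + E\right)$)
$s^{3}{\left(3 \right)} = \left(3 \left(3 + 3^{2} + 2 \cdot 3\right)\right)^{3} = \left(3 \left(3 + 9 + 6\right)\right)^{3} = \left(3 \cdot 18\right)^{3} = 54^{3} = 157464$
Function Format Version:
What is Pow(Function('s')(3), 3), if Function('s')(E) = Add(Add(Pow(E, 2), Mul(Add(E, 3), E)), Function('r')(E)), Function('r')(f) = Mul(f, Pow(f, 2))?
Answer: 157464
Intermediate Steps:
Function('r')(f) = Pow(f, 3)
Function('s')(E) = Add(Pow(E, 2), Pow(E, 3), Mul(E, Add(3, E))) (Function('s')(E) = Add(Add(Pow(E, 2), Mul(Add(E, 3), E)), Pow(E, 3)) = Add(Add(Pow(E, 2), Mul(Add(3, E), E)), Pow(E, 3)) = Add(Add(Pow(E, 2), Mul(E, Add(3, E))), Pow(E, 3)) = Add(Pow(E, 2), Pow(E, 3), Mul(E, Add(3, E))))
Pow(Function('s')(3), 3) = Pow(Mul(3, Add(3, Pow(3, 2), Mul(2, 3))), 3) = Pow(Mul(3, Add(3, 9, 6)), 3) = Pow(Mul(3, 18), 3) = Pow(54, 3) = 157464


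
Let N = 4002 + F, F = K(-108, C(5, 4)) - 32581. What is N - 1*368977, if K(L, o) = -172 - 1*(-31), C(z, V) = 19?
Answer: -397697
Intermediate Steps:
K(L, o) = -141 (K(L, o) = -172 + 31 = -141)
F = -32722 (F = -141 - 32581 = -32722)
N = -28720 (N = 4002 - 32722 = -28720)
N - 1*368977 = -28720 - 1*368977 = -28720 - 368977 = -397697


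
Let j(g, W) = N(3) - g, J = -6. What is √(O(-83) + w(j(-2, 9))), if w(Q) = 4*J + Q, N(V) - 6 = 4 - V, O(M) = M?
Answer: 7*I*√2 ≈ 9.8995*I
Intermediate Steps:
N(V) = 10 - V (N(V) = 6 + (4 - V) = 10 - V)
j(g, W) = 7 - g (j(g, W) = (10 - 1*3) - g = (10 - 3) - g = 7 - g)
w(Q) = -24 + Q (w(Q) = 4*(-6) + Q = -24 + Q)
√(O(-83) + w(j(-2, 9))) = √(-83 + (-24 + (7 - 1*(-2)))) = √(-83 + (-24 + (7 + 2))) = √(-83 + (-24 + 9)) = √(-83 - 15) = √(-98) = 7*I*√2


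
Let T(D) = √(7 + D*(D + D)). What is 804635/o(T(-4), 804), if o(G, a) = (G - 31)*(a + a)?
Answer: -24943685/1482576 - 804635*√39/1482576 ≈ -20.214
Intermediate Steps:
T(D) = √(7 + 2*D²) (T(D) = √(7 + D*(2*D)) = √(7 + 2*D²))
o(G, a) = 2*a*(-31 + G) (o(G, a) = (-31 + G)*(2*a) = 2*a*(-31 + G))
804635/o(T(-4), 804) = 804635/((2*804*(-31 + √(7 + 2*(-4)²)))) = 804635/((2*804*(-31 + √(7 + 2*16)))) = 804635/((2*804*(-31 + √(7 + 32)))) = 804635/((2*804*(-31 + √39))) = 804635/(-49848 + 1608*√39)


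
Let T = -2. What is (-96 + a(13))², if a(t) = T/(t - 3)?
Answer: 231361/25 ≈ 9254.4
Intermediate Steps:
a(t) = -2/(-3 + t) (a(t) = -2/(t - 3) = -2/(-3 + t))
(-96 + a(13))² = (-96 - 2/(-3 + 13))² = (-96 - 2/10)² = (-96 - 2*⅒)² = (-96 - ⅕)² = (-481/5)² = 231361/25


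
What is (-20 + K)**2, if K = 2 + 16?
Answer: 4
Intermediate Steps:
K = 18
(-20 + K)**2 = (-20 + 18)**2 = (-2)**2 = 4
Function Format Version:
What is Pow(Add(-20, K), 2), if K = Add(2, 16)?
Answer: 4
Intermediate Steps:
K = 18
Pow(Add(-20, K), 2) = Pow(Add(-20, 18), 2) = Pow(-2, 2) = 4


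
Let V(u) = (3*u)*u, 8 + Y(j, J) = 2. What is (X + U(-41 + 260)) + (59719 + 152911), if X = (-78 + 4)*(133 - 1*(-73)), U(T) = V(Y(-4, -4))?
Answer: 197494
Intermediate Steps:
Y(j, J) = -6 (Y(j, J) = -8 + 2 = -6)
V(u) = 3*u²
U(T) = 108 (U(T) = 3*(-6)² = 3*36 = 108)
X = -15244 (X = -74*(133 + 73) = -74*206 = -15244)
(X + U(-41 + 260)) + (59719 + 152911) = (-15244 + 108) + (59719 + 152911) = -15136 + 212630 = 197494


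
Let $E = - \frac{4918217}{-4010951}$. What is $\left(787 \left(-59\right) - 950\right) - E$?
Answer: $- \frac{190055809450}{4010951} \approx -47384.0$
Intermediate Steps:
$E = \frac{4918217}{4010951}$ ($E = \left(-4918217\right) \left(- \frac{1}{4010951}\right) = \frac{4918217}{4010951} \approx 1.2262$)
$\left(787 \left(-59\right) - 950\right) - E = \left(787 \left(-59\right) - 950\right) - \frac{4918217}{4010951} = \left(-46433 - 950\right) - \frac{4918217}{4010951} = -47383 - \frac{4918217}{4010951} = - \frac{190055809450}{4010951}$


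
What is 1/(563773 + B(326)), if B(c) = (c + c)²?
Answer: 1/988877 ≈ 1.0112e-6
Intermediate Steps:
B(c) = 4*c² (B(c) = (2*c)² = 4*c²)
1/(563773 + B(326)) = 1/(563773 + 4*326²) = 1/(563773 + 4*106276) = 1/(563773 + 425104) = 1/988877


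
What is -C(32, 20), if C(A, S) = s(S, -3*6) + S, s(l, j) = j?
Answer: -2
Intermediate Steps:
C(A, S) = -18 + S (C(A, S) = -3*6 + S = -18 + S)
-C(32, 20) = -(-18 + 20) = -1*2 = -2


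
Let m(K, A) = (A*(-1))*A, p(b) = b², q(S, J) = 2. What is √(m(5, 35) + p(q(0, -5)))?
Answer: I*√1221 ≈ 34.943*I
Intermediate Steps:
m(K, A) = -A² (m(K, A) = (-A)*A = -A²)
√(m(5, 35) + p(q(0, -5))) = √(-1*35² + 2²) = √(-1*1225 + 4) = √(-1225 + 4) = √(-1221) = I*√1221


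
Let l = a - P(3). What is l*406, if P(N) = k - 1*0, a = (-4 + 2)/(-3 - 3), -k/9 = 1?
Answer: 11368/3 ≈ 3789.3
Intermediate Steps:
k = -9 (k = -9*1 = -9)
a = ⅓ (a = -2/(-6) = -2*(-⅙) = ⅓ ≈ 0.33333)
P(N) = -9 (P(N) = -9 - 1*0 = -9 + 0 = -9)
l = 28/3 (l = ⅓ - 1*(-9) = ⅓ + 9 = 28/3 ≈ 9.3333)
l*406 = (28/3)*406 = 11368/3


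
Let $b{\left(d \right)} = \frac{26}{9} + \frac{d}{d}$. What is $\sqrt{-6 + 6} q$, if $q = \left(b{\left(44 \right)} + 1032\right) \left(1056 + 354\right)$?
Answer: $0$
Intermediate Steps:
$b{\left(d \right)} = \frac{35}{9}$ ($b{\left(d \right)} = 26 \cdot \frac{1}{9} + 1 = \frac{26}{9} + 1 = \frac{35}{9}$)
$q = \frac{4381810}{3}$ ($q = \left(\frac{35}{9} + 1032\right) \left(1056 + 354\right) = \frac{9323}{9} \cdot 1410 = \frac{4381810}{3} \approx 1.4606 \cdot 10^{6}$)
$\sqrt{-6 + 6} q = \sqrt{-6 + 6} \cdot \frac{4381810}{3} = \sqrt{0} \cdot \frac{4381810}{3} = 0 \cdot \frac{4381810}{3} = 0$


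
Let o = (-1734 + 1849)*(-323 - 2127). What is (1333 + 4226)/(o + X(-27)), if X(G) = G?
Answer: -5559/281777 ≈ -0.019728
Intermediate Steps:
o = -281750 (o = 115*(-2450) = -281750)
(1333 + 4226)/(o + X(-27)) = (1333 + 4226)/(-281750 - 27) = 5559/(-281777) = 5559*(-1/281777) = -5559/281777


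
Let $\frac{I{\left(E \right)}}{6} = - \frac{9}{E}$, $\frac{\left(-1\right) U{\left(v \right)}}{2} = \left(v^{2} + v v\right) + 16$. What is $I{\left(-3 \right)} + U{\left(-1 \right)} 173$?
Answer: $-6210$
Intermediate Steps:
$U{\left(v \right)} = -32 - 4 v^{2}$ ($U{\left(v \right)} = - 2 \left(\left(v^{2} + v v\right) + 16\right) = - 2 \left(\left(v^{2} + v^{2}\right) + 16\right) = - 2 \left(2 v^{2} + 16\right) = - 2 \left(16 + 2 v^{2}\right) = -32 - 4 v^{2}$)
$I{\left(E \right)} = - \frac{54}{E}$ ($I{\left(E \right)} = 6 \left(- \frac{9}{E}\right) = - \frac{54}{E}$)
$I{\left(-3 \right)} + U{\left(-1 \right)} 173 = - \frac{54}{-3} + \left(-32 - 4 \left(-1\right)^{2}\right) 173 = \left(-54\right) \left(- \frac{1}{3}\right) + \left(-32 - 4\right) 173 = 18 + \left(-32 - 4\right) 173 = 18 - 6228 = -6210$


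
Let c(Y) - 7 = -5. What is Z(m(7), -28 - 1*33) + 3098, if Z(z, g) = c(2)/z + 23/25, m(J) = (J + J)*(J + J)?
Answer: 7592379/2450 ≈ 3098.9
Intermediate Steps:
c(Y) = 2 (c(Y) = 7 - 5 = 2)
m(J) = 4*J² (m(J) = (2*J)*(2*J) = 4*J²)
Z(z, g) = 23/25 + 2/z (Z(z, g) = 2/z + 23/25 = 23/25 + 2/z)
Z(m(7), -28 - 1*33) + 3098 = (23/25 + 2/((4*7²))) + 3098 = (23/25 + 2/((4*49))) + 3098 = (23/25 + 2/196) + 3098 = (23/25 + 2*(1/196)) + 3098 = (23/25 + 1/98) + 3098 = 2279/2450 + 3098 = 7592379/2450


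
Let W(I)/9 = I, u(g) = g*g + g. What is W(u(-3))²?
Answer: 2916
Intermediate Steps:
u(g) = g + g² (u(g) = g² + g = g + g²)
W(I) = 9*I
W(u(-3))² = (9*(-3*(1 - 3)))² = (9*(-3*(-2)))² = (9*6)² = 54² = 2916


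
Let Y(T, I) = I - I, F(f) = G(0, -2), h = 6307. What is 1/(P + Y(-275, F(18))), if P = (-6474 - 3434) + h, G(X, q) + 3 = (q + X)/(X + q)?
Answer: -1/3601 ≈ -0.00027770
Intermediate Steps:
G(X, q) = -2 (G(X, q) = -3 + (q + X)/(X + q) = -3 + (X + q)/(X + q) = -3 + 1 = -2)
F(f) = -2
Y(T, I) = 0
P = -3601 (P = (-6474 - 3434) + 6307 = -9908 + 6307 = -3601)
1/(P + Y(-275, F(18))) = 1/(-3601 + 0) = 1/(-3601) = -1/3601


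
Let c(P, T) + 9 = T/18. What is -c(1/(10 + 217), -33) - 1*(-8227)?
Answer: 49427/6 ≈ 8237.8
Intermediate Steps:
c(P, T) = -9 + T/18
-c(1/(10 + 217), -33) - 1*(-8227) = -(-9 + (1/18)*(-33)) - 1*(-8227) = -(-9 - 11/6) + 8227 = -1*(-65/6) + 8227 = 65/6 + 8227 = 49427/6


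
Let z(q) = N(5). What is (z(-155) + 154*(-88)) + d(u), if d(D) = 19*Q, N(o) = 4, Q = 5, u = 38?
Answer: -13453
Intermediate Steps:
z(q) = 4
d(D) = 95 (d(D) = 19*5 = 95)
(z(-155) + 154*(-88)) + d(u) = (4 + 154*(-88)) + 95 = (4 - 13552) + 95 = -13548 + 95 = -13453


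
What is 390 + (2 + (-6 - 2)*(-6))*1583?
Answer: 79540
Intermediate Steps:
390 + (2 + (-6 - 2)*(-6))*1583 = 390 + (2 - 8*(-6))*1583 = 390 + (2 + 48)*1583 = 390 + 50*1583 = 390 + 79150 = 79540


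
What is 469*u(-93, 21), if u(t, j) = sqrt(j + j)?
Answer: 469*sqrt(42) ≈ 3039.5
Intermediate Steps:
u(t, j) = sqrt(2)*sqrt(j) (u(t, j) = sqrt(2*j) = sqrt(2)*sqrt(j))
469*u(-93, 21) = 469*(sqrt(2)*sqrt(21)) = 469*sqrt(42)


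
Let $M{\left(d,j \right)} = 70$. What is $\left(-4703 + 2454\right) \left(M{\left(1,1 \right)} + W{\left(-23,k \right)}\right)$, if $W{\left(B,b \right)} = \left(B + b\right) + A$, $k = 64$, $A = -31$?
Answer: $-179920$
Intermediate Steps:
$W{\left(B,b \right)} = -31 + B + b$ ($W{\left(B,b \right)} = \left(B + b\right) - 31 = -31 + B + b$)
$\left(-4703 + 2454\right) \left(M{\left(1,1 \right)} + W{\left(-23,k \right)}\right) = \left(-4703 + 2454\right) \left(70 - -10\right) = - 2249 \left(70 + 10\right) = \left(-2249\right) 80 = -179920$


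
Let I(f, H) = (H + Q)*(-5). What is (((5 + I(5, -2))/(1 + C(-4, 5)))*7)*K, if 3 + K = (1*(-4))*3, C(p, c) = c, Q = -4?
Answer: -1225/2 ≈ -612.50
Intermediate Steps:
I(f, H) = 20 - 5*H (I(f, H) = (H - 4)*(-5) = (-4 + H)*(-5) = 20 - 5*H)
K = -15 (K = -3 + (1*(-4))*3 = -3 - 4*3 = -3 - 12 = -15)
(((5 + I(5, -2))/(1 + C(-4, 5)))*7)*K = (((5 + (20 - 5*(-2)))/(1 + 5))*7)*(-15) = (((5 + (20 + 10))/6)*7)*(-15) = (((5 + 30)*(1/6))*7)*(-15) = ((35*(1/6))*7)*(-15) = ((35/6)*7)*(-15) = (245/6)*(-15) = -1225/2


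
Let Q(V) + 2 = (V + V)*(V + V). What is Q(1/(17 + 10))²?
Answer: 2114116/531441 ≈ 3.9781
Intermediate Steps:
Q(V) = -2 + 4*V² (Q(V) = -2 + (V + V)*(V + V) = -2 + (2*V)*(2*V) = -2 + 4*V²)
Q(1/(17 + 10))² = (-2 + 4*(1/(17 + 10))²)² = (-2 + 4*(1/27)²)² = (-2 + 4*(1/729))² = (-2 + 4/729)² = (-1454/729)² = 2114116/531441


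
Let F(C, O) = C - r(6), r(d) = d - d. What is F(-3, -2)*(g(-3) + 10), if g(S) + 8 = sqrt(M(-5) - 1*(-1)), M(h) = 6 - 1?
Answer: -6 - 3*sqrt(6) ≈ -13.348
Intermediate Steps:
r(d) = 0
M(h) = 5
g(S) = -8 + sqrt(6) (g(S) = -8 + sqrt(5 - 1*(-1)) = -8 + sqrt(5 + 1) = -8 + sqrt(6))
F(C, O) = C (F(C, O) = C - 1*0 = C + 0 = C)
F(-3, -2)*(g(-3) + 10) = -3*((-8 + sqrt(6)) + 10) = -3*(2 + sqrt(6)) = -6 - 3*sqrt(6)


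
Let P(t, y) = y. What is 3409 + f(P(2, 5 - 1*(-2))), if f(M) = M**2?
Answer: 3458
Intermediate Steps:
3409 + f(P(2, 5 - 1*(-2))) = 3409 + (5 - 1*(-2))**2 = 3409 + (5 + 2)**2 = 3409 + 7**2 = 3409 + 49 = 3458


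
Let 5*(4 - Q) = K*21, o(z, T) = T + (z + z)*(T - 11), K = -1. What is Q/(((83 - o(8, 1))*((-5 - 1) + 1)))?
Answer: -41/6050 ≈ -0.0067769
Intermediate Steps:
o(z, T) = T + 2*z*(-11 + T) (o(z, T) = T + (2*z)*(-11 + T) = T + 2*z*(-11 + T))
Q = 41/5 (Q = 4 - (-1)*21/5 = 4 - ⅕*(-21) = 4 + 21/5 = 41/5 ≈ 8.2000)
Q/(((83 - o(8, 1))*((-5 - 1) + 1))) = 41/(5*(((83 - (1 - 22*8 + 2*1*8))*((-5 - 1) + 1)))) = 41/(5*(((83 - (1 - 176 + 16))*(-6 + 1)))) = 41/(5*(((83 - 1*(-159))*(-5)))) = 41/(5*(((83 + 159)*(-5)))) = 41/(5*((242*(-5)))) = (41/5)/(-1210) = (41/5)*(-1/1210) = -41/6050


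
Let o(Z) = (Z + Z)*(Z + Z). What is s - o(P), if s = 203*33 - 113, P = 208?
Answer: -166470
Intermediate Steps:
s = 6586 (s = 6699 - 113 = 6586)
o(Z) = 4*Z² (o(Z) = (2*Z)*(2*Z) = 4*Z²)
s - o(P) = 6586 - 4*208² = 6586 - 4*43264 = 6586 - 1*173056 = 6586 - 173056 = -166470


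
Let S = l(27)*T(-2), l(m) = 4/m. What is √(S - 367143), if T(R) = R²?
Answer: I*√29738535/9 ≈ 605.92*I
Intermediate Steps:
S = 16/27 (S = (4/27)*(-2)² = (4*(1/27))*4 = (4/27)*4 = 16/27 ≈ 0.59259)
√(S - 367143) = √(16/27 - 367143) = √(-9912845/27) = I*√29738535/9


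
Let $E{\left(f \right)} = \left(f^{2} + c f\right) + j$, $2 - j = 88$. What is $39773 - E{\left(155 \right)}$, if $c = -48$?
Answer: $23274$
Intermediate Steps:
$j = -86$ ($j = 2 - 88 = -86$)
$E{\left(f \right)} = -86 + f^{2} - 48 f$ ($E{\left(f \right)} = \left(f^{2} - 48 f\right) - 86 = -86 + f^{2} - 48 f$)
$39773 - E{\left(155 \right)} = 39773 - \left(-86 + 155^{2} - 7440\right) = 39773 - \left(-86 + 24025 - 7440\right) = 39773 - 16499 = 23274$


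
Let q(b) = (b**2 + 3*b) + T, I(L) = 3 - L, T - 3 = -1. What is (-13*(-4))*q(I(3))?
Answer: 104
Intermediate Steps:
T = 2 (T = 3 - 1 = 2)
q(b) = 2 + b**2 + 3*b (q(b) = (b**2 + 3*b) + 2 = 2 + b**2 + 3*b)
(-13*(-4))*q(I(3)) = (-13*(-4))*(2 + (3 - 1*3)**2 + 3*(3 - 1*3)) = 52*(2 + (3 - 3)**2 + 3*(3 - 3)) = 52*(2 + 0**2 + 3*0) = 52*(2 + 0 + 0) = 52*2 = 104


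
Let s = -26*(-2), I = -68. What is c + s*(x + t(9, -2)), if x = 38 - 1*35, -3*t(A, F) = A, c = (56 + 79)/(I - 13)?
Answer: -5/3 ≈ -1.6667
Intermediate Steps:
c = -5/3 (c = (56 + 79)/(-68 - 13) = 135/(-81) = 135*(-1/81) = -5/3 ≈ -1.6667)
t(A, F) = -A/3
s = 52
x = 3 (x = 38 - 35 = 3)
c + s*(x + t(9, -2)) = -5/3 + 52*(3 - ⅓*9) = -5/3 + 52*(3 - 3) = -5/3 + 52*0 = -5/3 + 0 = -5/3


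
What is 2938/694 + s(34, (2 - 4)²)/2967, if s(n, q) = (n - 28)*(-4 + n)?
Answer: 1473661/343183 ≈ 4.2941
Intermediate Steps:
s(n, q) = (-28 + n)*(-4 + n)
2938/694 + s(34, (2 - 4)²)/2967 = 2938/694 + (112 + 34² - 32*34)/2967 = 2938*(1/694) + (112 + 1156 - 1088)*(1/2967) = 1469/347 + 180*(1/2967) = 1469/347 + 60/989 = 1473661/343183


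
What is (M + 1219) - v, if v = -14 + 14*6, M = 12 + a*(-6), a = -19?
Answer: 1275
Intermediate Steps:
M = 126 (M = 12 - 19*(-6) = 12 + 114 = 126)
v = 70 (v = -14 + 84 = 70)
(M + 1219) - v = (126 + 1219) - 1*70 = 1345 - 70 = 1275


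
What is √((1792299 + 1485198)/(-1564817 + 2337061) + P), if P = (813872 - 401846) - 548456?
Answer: I*√20339743076895803/386122 ≈ 369.36*I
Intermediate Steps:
P = -136430 (P = 412026 - 548456 = -136430)
√((1792299 + 1485198)/(-1564817 + 2337061) + P) = √((1792299 + 1485198)/(-1564817 + 2337061) - 136430) = √(3277497/772244 - 136430) = √(-105353971423/772244) = I*√20339743076895803/386122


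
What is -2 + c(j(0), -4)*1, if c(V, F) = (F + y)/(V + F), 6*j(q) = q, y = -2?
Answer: -1/2 ≈ -0.50000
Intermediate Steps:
j(q) = q/6
c(V, F) = (-2 + F)/(F + V) (c(V, F) = (F - 2)/(V + F) = (-2 + F)/(F + V))
-2 + c(j(0), -4)*1 = -2 + ((-2 - 4)/(-4 + (1/6)*0))*1 = -2 + (-6/(-4 + 0))*1 = -2 + (-6/(-4))*1 = -2 - 1/4*(-6)*1 = -2 + (3/2)*1 = -2 + 3/2 = -1/2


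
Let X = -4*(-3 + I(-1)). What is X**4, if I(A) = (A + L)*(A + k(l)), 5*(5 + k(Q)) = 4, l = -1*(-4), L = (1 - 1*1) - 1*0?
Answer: 3748096/625 ≈ 5997.0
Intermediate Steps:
L = 0 (L = (1 - 1) + 0 = 0 + 0 = 0)
l = 4
k(Q) = -21/5 (k(Q) = -5 + (1/5)*4 = -5 + 4/5 = -21/5)
I(A) = A*(-21/5 + A) (I(A) = (A + 0)*(A - 21/5) = A*(-21/5 + A))
X = -44/5 (X = -4*(-3 + (1/5)*(-1)*(-21 + 5*(-1))) = -4*(-3 + (1/5)*(-1)*(-21 - 5)) = -4*(-3 + (1/5)*(-1)*(-26)) = -4*(-3 + 26/5) = -4*11/5 = -44/5 ≈ -8.8000)
X**4 = (-44/5)**4 = 3748096/625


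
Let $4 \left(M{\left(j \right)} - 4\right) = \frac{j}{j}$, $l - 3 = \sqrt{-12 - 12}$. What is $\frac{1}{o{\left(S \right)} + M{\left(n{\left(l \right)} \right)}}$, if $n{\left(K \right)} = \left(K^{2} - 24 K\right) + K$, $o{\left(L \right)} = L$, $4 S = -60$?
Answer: $- \frac{4}{43} \approx -0.093023$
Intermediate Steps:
$S = -15$ ($S = \frac{1}{4} \left(-60\right) = -15$)
$l = 3 + 2 i \sqrt{6}$ ($l = 3 + \sqrt{-12 - 12} = 3 + \sqrt{-24} = 3 + 2 i \sqrt{6} \approx 3.0 + 4.899 i$)
$n{\left(K \right)} = K^{2} - 23 K$
$M{\left(j \right)} = \frac{17}{4}$ ($M{\left(j \right)} = 4 + \frac{j \frac{1}{j}}{4} = 4 + \frac{1}{4} \cdot 1 = 4 + \frac{1}{4} = \frac{17}{4}$)
$\frac{1}{o{\left(S \right)} + M{\left(n{\left(l \right)} \right)}} = \frac{1}{-15 + \frac{17}{4}} = \frac{1}{- \frac{43}{4}} = - \frac{4}{43}$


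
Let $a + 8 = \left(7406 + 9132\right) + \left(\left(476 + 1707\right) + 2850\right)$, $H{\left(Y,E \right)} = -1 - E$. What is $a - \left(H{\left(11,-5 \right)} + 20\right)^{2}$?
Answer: $20987$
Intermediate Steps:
$a = 21563$ ($a = -8 + \left(\left(7406 + 9132\right) + \left(\left(476 + 1707\right) + 2850\right)\right) = -8 + \left(16538 + \left(2183 + 2850\right)\right) = -8 + \left(16538 + 5033\right) = -8 + 21571 = 21563$)
$a - \left(H{\left(11,-5 \right)} + 20\right)^{2} = 21563 - \left(\left(-1 - -5\right) + 20\right)^{2} = 21563 - \left(\left(-1 + 5\right) + 20\right)^{2} = 21563 - \left(4 + 20\right)^{2} = 21563 - 24^{2} = 21563 - 576 = 20987$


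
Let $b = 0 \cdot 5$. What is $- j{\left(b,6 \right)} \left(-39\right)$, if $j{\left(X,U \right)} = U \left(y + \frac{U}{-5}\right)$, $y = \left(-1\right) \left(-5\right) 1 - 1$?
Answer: $\frac{3276}{5} \approx 655.2$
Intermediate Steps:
$b = 0$
$y = 4$ ($y = 5 \cdot 1 - 1 = 5 - 1 = 4$)
$j{\left(X,U \right)} = U \left(4 - \frac{U}{5}\right)$ ($j{\left(X,U \right)} = U \left(4 + \frac{U}{-5}\right) = U \left(4 + U \left(- \frac{1}{5}\right)\right) = U \left(4 - \frac{U}{5}\right)$)
$- j{\left(b,6 \right)} \left(-39\right) = - \frac{6 \left(20 - 6\right)}{5} \left(-39\right) = - \frac{6 \cdot 14}{5} \left(-39\right) = \left(-1\right) \frac{84}{5} \left(-39\right) = \left(- \frac{84}{5}\right) \left(-39\right) = \frac{3276}{5}$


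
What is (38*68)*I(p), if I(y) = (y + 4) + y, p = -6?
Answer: -20672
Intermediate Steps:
I(y) = 4 + 2*y (I(y) = (4 + y) + y = 4 + 2*y)
(38*68)*I(p) = (38*68)*(4 + 2*(-6)) = 2584*(4 - 12) = 2584*(-8) = -20672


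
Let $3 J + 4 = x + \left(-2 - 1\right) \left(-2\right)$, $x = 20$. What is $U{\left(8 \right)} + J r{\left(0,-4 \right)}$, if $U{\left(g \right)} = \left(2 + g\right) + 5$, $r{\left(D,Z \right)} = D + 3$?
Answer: $37$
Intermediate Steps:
$r{\left(D,Z \right)} = 3 + D$
$U{\left(g \right)} = 7 + g$
$J = \frac{22}{3}$ ($J = - \frac{4}{3} + \frac{20 + \left(-2 - 1\right) \left(-2\right)}{3} = - \frac{4}{3} + \frac{20 - -6}{3} = - \frac{4}{3} + \frac{20 + 6}{3} = - \frac{4}{3} + \frac{1}{3} \cdot 26 = - \frac{4}{3} + \frac{26}{3} = \frac{22}{3} \approx 7.3333$)
$U{\left(8 \right)} + J r{\left(0,-4 \right)} = \left(7 + 8\right) + \frac{22 \left(3 + 0\right)}{3} = 15 + \frac{22}{3} \cdot 3 = 15 + 22 = 37$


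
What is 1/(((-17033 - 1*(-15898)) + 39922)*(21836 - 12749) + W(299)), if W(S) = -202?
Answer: 1/352457267 ≈ 2.8372e-9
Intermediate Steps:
1/(((-17033 - 1*(-15898)) + 39922)*(21836 - 12749) + W(299)) = 1/(((-17033 - 1*(-15898)) + 39922)*(21836 - 12749) - 202) = 1/(((-17033 + 15898) + 39922)*9087 - 202) = 1/((-1135 + 39922)*9087 - 202) = 1/(38787*9087 - 202) = 1/(352457469 - 202) = 1/352457267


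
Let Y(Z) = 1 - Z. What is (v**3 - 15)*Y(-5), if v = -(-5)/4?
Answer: -2505/32 ≈ -78.281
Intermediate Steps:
v = 5/4 (v = -(-5)/4 = -1*(-5/4) = 5/4 ≈ 1.2500)
(v**3 - 15)*Y(-5) = ((5/4)**3 - 15)*(1 - 1*(-5)) = (125/64 - 15)*(1 + 5) = -835/64*6 = -2505/32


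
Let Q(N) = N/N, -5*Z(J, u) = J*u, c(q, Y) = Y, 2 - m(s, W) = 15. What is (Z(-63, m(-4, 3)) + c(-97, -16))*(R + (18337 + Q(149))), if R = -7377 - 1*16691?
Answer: 1030254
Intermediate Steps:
m(s, W) = -13 (m(s, W) = 2 - 1*15 = 2 - 15 = -13)
Z(J, u) = -J*u/5
R = -24068 (R = -7377 - 16691 = -24068)
Q(N) = 1
(Z(-63, m(-4, 3)) + c(-97, -16))*(R + (18337 + Q(149))) = (-1/5*(-63)*(-13) - 16)*(-24068 + (18337 + 1)) = (-819/5 - 16)*(-24068 + 18338) = -899/5*(-5730) = 1030254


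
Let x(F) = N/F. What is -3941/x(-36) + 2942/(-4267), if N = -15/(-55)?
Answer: 2219741662/4267 ≈ 5.2021e+5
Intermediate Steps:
N = 3/11 (N = -15*(-1/55) = 3/11 ≈ 0.27273)
x(F) = 3/(11*F)
-3941/x(-36) + 2942/(-4267) = -3941/((3/11)/(-36)) + 2942/(-4267) = -3941/((3/11)*(-1/36)) + 2942*(-1/4267) = -3941/(-1/132) - 2942/4267 = -3941*(-132) - 2942/4267 = 520212 - 2942/4267 = 2219741662/4267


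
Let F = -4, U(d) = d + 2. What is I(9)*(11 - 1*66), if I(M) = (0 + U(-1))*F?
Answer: 220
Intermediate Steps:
U(d) = 2 + d
I(M) = -4 (I(M) = (0 + (2 - 1))*(-4) = (0 + 1)*(-4) = 1*(-4) = -4)
I(9)*(11 - 1*66) = -4*(11 - 1*66) = -4*(11 - 66) = -4*(-55) = 220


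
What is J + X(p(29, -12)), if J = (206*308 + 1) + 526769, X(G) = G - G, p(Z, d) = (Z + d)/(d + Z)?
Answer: 590218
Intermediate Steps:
p(Z, d) = 1 (p(Z, d) = (Z + d)/(Z + d) = 1)
X(G) = 0
J = 590218 (J = (63448 + 1) + 526769 = 63449 + 526769 = 590218)
J + X(p(29, -12)) = 590218 + 0 = 590218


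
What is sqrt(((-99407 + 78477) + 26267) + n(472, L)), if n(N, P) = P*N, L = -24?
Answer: I*sqrt(5991) ≈ 77.402*I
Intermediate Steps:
n(N, P) = N*P
sqrt(((-99407 + 78477) + 26267) + n(472, L)) = sqrt(((-99407 + 78477) + 26267) + 472*(-24)) = sqrt((-20930 + 26267) - 11328) = sqrt(5337 - 11328) = sqrt(-5991) = I*sqrt(5991)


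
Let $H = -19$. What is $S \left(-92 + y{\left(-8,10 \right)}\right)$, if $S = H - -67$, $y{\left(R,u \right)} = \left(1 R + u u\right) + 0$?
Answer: $0$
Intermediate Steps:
$y{\left(R,u \right)} = R + u^{2}$ ($y{\left(R,u \right)} = \left(R + u^{2}\right) + 0 = R + u^{2}$)
$S = 48$ ($S = -19 - -67 = -19 + 67 = 48$)
$S \left(-92 + y{\left(-8,10 \right)}\right) = 48 \left(-92 - \left(8 - 10^{2}\right)\right) = 48 \left(-92 + \left(-8 + 100\right)\right) = 48 \left(-92 + 92\right) = 48 \cdot 0 = 0$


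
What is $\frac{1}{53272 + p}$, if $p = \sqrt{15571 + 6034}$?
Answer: $\frac{53272}{2837884379} - \frac{\sqrt{21605}}{2837884379} \approx 1.872 \cdot 10^{-5}$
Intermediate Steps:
$p = \sqrt{21605} \approx 146.99$
$\frac{1}{53272 + p} = \frac{1}{53272 + \sqrt{21605}}$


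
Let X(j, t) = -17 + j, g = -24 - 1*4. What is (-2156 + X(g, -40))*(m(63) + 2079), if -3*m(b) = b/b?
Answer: -13725436/3 ≈ -4.5751e+6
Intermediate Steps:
m(b) = -1/3 (m(b) = -b/(3*b) = -1/3*1 = -1/3)
g = -28 (g = -24 - 4 = -28)
(-2156 + X(g, -40))*(m(63) + 2079) = (-2156 + (-17 - 28))*(-1/3 + 2079) = (-2156 - 45)*(6236/3) = -2201*6236/3 = -13725436/3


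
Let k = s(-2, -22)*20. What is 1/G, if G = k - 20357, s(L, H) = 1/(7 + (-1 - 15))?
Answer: -9/183233 ≈ -4.9118e-5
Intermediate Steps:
s(L, H) = -1/9 (s(L, H) = 1/(7 - 16) = 1/(-9) = -1/9)
k = -20/9 (k = -1/9*20 = -20/9 ≈ -2.2222)
G = -183233/9 (G = -20/9 - 20357 = -183233/9 ≈ -20359.)
1/G = 1/(-183233/9) = -9/183233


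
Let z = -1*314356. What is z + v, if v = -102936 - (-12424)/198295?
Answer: -82746904716/198295 ≈ -4.1729e+5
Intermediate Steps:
z = -314356
v = -20411681696/198295 (v = -102936 - (-12424)/198295 = -102936 - 1*(-12424/198295) = -102936 + 12424/198295 = -20411681696/198295 ≈ -1.0294e+5)
z + v = -314356 - 20411681696/198295 = -82746904716/198295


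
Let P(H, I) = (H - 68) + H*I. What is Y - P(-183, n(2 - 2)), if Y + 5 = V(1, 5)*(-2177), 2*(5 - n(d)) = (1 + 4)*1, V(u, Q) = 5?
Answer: -20363/2 ≈ -10182.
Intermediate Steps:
n(d) = 5/2 (n(d) = 5 - (1 + 4)/2 = 5 - 5/2 = 5/2)
P(H, I) = -68 + H + H*I (P(H, I) = (-68 + H) + H*I = -68 + H + H*I)
Y = -10890 (Y = -5 + 5*(-2177) = -5 - 10885 = -10890)
Y - P(-183, n(2 - 2)) = -10890 - (-68 - 183 - 183*5/2) = -10890 - (-68 - 183 - 915/2) = -10890 - 1*(-1417/2) = -10890 + 1417/2 = -20363/2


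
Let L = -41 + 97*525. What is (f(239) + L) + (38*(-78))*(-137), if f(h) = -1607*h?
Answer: 72879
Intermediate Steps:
L = 50884 (L = -41 + 50925 = 50884)
(f(239) + L) + (38*(-78))*(-137) = (-1607*239 + 50884) + (38*(-78))*(-137) = (-384073 + 50884) - 2964*(-137) = -333189 + 406068 = 72879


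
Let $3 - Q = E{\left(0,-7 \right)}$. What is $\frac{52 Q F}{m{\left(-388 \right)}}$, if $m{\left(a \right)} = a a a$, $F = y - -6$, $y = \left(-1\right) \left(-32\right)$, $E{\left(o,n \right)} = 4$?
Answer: $\frac{247}{7301384} \approx 3.3829 \cdot 10^{-5}$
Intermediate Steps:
$Q = -1$ ($Q = 3 - 4 = -1$)
$y = 32$
$F = 38$ ($F = 32 - -6 = 32 + 6 = 38$)
$m{\left(a \right)} = a^{3}$ ($m{\left(a \right)} = a^{2} a = a^{3}$)
$\frac{52 Q F}{m{\left(-388 \right)}} = \frac{52 \left(-1\right) 38}{\left(-388\right)^{3}} = \frac{\left(-52\right) 38}{-58411072} = \left(-1976\right) \left(- \frac{1}{58411072}\right) = \frac{247}{7301384}$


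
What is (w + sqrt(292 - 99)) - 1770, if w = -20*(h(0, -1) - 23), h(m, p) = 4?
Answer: -1390 + sqrt(193) ≈ -1376.1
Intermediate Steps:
w = 380 (w = -20*(4 - 23) = -20*(-19) = 380)
(w + sqrt(292 - 99)) - 1770 = (380 + sqrt(292 - 99)) - 1770 = (380 + sqrt(193)) - 1770 = -1390 + sqrt(193)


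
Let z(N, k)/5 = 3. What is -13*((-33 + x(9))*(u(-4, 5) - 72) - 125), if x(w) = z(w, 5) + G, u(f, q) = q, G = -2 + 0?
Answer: -15795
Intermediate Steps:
z(N, k) = 15 (z(N, k) = 5*3 = 15)
G = -2
x(w) = 13 (x(w) = 15 - 2 = 13)
-13*((-33 + x(9))*(u(-4, 5) - 72) - 125) = -13*((-33 + 13)*(5 - 72) - 125) = -13*(-20*(-67) - 125) = -13*(1340 - 125) = -13*1215 = -15795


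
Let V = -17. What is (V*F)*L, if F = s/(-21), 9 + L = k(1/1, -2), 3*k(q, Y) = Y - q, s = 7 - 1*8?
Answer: 170/21 ≈ 8.0952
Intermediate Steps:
s = -1 (s = 7 - 8 = -1)
k(q, Y) = -q/3 + Y/3 (k(q, Y) = (Y - q)/3 = -q/3 + Y/3)
L = -10 (L = -9 + (-⅓/1 + (⅓)*(-2)) = -9 + (-⅓*1 - ⅔) = -9 + (-⅓ - ⅔) = -9 - 1 = -10)
F = 1/21 (F = -1/(-21) = -1*(-1/21) = 1/21 ≈ 0.047619)
(V*F)*L = -17*1/21*(-10) = -17/21*(-10) = 170/21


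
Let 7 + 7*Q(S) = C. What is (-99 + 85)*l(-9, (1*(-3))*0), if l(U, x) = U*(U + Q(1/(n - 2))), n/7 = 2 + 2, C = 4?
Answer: -1188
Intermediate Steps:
n = 28 (n = 7*(2 + 2) = 7*4 = 28)
Q(S) = -3/7 (Q(S) = -1 + (⅐)*4 = -1 + 4/7 = -3/7)
l(U, x) = U*(-3/7 + U) (l(U, x) = U*(U - 3/7) = U*(-3/7 + U))
(-99 + 85)*l(-9, (1*(-3))*0) = (-99 + 85)*((⅐)*(-9)*(-3 + 7*(-9))) = -2*(-9)*(-3 - 63) = -2*(-9)*(-66) = -14*594/7 = -1188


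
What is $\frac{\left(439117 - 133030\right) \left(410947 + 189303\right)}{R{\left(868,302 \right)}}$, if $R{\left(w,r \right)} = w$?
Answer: $\frac{13123480125}{62} \approx 2.1167 \cdot 10^{8}$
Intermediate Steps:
$\frac{\left(439117 - 133030\right) \left(410947 + 189303\right)}{R{\left(868,302 \right)}} = \frac{\left(439117 - 133030\right) \left(410947 + 189303\right)}{868} = 306087 \cdot 600250 \cdot \frac{1}{868} = 183728721750 \cdot \frac{1}{868} = \frac{13123480125}{62}$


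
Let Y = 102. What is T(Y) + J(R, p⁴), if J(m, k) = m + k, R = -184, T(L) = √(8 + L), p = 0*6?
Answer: -184 + √110 ≈ -173.51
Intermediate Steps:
p = 0
J(m, k) = k + m
T(Y) + J(R, p⁴) = √(8 + 102) + (0⁴ - 184) = √110 + (0 - 184) = √110 - 184 = -184 + √110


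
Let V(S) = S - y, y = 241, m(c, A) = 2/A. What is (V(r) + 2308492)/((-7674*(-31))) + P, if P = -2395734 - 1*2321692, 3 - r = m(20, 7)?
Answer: -3927857614066/832629 ≈ -4.7174e+6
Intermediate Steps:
r = 19/7 (r = 3 - 2/7 = 19/7 ≈ 2.7143)
V(S) = -241 + S (V(S) = S - 1*241 = S - 241 = -241 + S)
P = -4717426 (P = -2395734 - 2321692 = -4717426)
(V(r) + 2308492)/((-7674*(-31))) + P = ((-241 + 19/7) + 2308492)/((-7674*(-31))) - 4717426 = (-1668/7 + 2308492)/237894 - 4717426 = (16157776/7)*(1/237894) - 4717426 = 8078888/832629 - 4717426 = -3927857614066/832629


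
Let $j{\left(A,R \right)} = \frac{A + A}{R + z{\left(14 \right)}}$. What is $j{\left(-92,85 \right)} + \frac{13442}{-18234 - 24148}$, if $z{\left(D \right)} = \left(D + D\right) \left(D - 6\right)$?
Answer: $- \frac{5975933}{6548019} \approx -0.91263$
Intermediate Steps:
$z{\left(D \right)} = 2 D \left(-6 + D\right)$
$j{\left(A,R \right)} = \frac{2 A}{224 + R}$ ($j{\left(A,R \right)} = \frac{A + A}{R + 2 \cdot 14 \left(-6 + 14\right)} = \frac{2 A}{R + 2 \cdot 14 \cdot 8} = \frac{2 A}{R + 224} = \frac{2 A}{224 + R}$)
$j{\left(-92,85 \right)} + \frac{13442}{-18234 - 24148} = 2 \left(-92\right) \frac{1}{224 + 85} + \frac{13442}{-18234 - 24148} = 2 \left(-92\right) \frac{1}{309} + \frac{13442}{-18234 - 24148} = 2 \left(-92\right) \frac{1}{309} + \frac{13442}{-42382} = - \frac{184}{309} + 13442 \left(- \frac{1}{42382}\right) = - \frac{184}{309} - \frac{6721}{21191} = - \frac{5975933}{6548019}$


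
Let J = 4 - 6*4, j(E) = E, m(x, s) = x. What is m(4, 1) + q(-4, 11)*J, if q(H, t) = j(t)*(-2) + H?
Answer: 524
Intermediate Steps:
J = -20 (J = 4 - 24 = -20)
q(H, t) = H - 2*t (q(H, t) = t*(-2) + H = -2*t + H = H - 2*t)
m(4, 1) + q(-4, 11)*J = 4 + (-4 - 2*11)*(-20) = 4 + (-4 - 22)*(-20) = 4 - 26*(-20) = 4 + 520 = 524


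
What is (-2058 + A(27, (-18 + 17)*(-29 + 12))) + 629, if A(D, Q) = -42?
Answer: -1471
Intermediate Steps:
(-2058 + A(27, (-18 + 17)*(-29 + 12))) + 629 = (-2058 - 42) + 629 = -2100 + 629 = -1471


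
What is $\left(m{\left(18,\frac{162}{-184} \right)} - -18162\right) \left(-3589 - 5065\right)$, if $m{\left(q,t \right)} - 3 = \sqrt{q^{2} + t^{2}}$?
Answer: $-157199910 - \frac{38943 \sqrt{33937}}{46} \approx -1.5736 \cdot 10^{8}$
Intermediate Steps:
$m{\left(q,t \right)} = 3 + \sqrt{q^{2} + t^{2}}$
$\left(m{\left(18,\frac{162}{-184} \right)} - -18162\right) \left(-3589 - 5065\right) = \left(\left(3 + \sqrt{18^{2} + \left(\frac{162}{-184}\right)^{2}}\right) - -18162\right) \left(-3589 - 5065\right) = \left(\left(3 + \sqrt{324 + \left(162 \left(- \frac{1}{184}\right)\right)^{2}}\right) + \left(-1075 + 19237\right)\right) \left(-8654\right) = \left(\left(3 + \sqrt{324 + \left(- \frac{81}{92}\right)^{2}}\right) + 18162\right) \left(-8654\right) = \left(\left(3 + \sqrt{324 + \frac{6561}{8464}}\right) + 18162\right) \left(-8654\right) = \left(\left(3 + \sqrt{\frac{2748897}{8464}}\right) + 18162\right) \left(-8654\right) = \left(\left(3 + \frac{9 \sqrt{33937}}{92}\right) + 18162\right) \left(-8654\right) = \left(18165 + \frac{9 \sqrt{33937}}{92}\right) \left(-8654\right) = -157199910 - \frac{38943 \sqrt{33937}}{46}$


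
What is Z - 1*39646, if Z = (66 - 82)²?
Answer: -39390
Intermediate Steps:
Z = 256 (Z = (-16)² = 256)
Z - 1*39646 = 256 - 1*39646 = 256 - 39646 = -39390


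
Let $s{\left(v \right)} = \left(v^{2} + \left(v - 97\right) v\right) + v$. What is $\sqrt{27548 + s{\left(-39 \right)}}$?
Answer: $\sqrt{34334} \approx 185.29$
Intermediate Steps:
$s{\left(v \right)} = v + v^{2} + v \left(-97 + v\right)$ ($s{\left(v \right)} = \left(v^{2} + \left(v - 97\right) v\right) + v = \left(v^{2} + \left(-97 + v\right) v\right) + v = \left(v^{2} + v \left(-97 + v\right)\right) + v = v + v^{2} + v \left(-97 + v\right)$)
$\sqrt{27548 + s{\left(-39 \right)}} = \sqrt{27548 + 2 \left(-39\right) \left(-48 - 39\right)} = \sqrt{27548 + 2 \left(-39\right) \left(-87\right)} = \sqrt{27548 + 6786} = \sqrt{34334}$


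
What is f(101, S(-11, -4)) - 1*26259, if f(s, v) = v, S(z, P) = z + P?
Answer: -26274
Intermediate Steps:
S(z, P) = P + z
f(101, S(-11, -4)) - 1*26259 = (-4 - 11) - 1*26259 = -15 - 26259 = -26274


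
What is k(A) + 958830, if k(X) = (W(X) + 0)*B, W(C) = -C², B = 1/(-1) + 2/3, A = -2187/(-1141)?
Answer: 1248284153553/1301881 ≈ 9.5883e+5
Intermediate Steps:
A = 2187/1141 (A = -2187*(-1/1141) = 2187/1141 ≈ 1.9167)
B = -⅓ (B = 1*(-1) + 2*(⅓) = -1 + ⅔ = -⅓ ≈ -0.33333)
k(X) = X²/3 (k(X) = (-X² + 0)*(-⅓) = -X²*(-⅓) = X²/3)
k(A) + 958830 = (2187/1141)²/3 + 958830 = (⅓)*(4782969/1301881) + 958830 = 1594323/1301881 + 958830 = 1248284153553/1301881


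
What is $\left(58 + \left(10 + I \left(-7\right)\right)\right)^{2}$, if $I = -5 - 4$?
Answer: $17161$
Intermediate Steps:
$I = -9$
$\left(58 + \left(10 + I \left(-7\right)\right)\right)^{2} = \left(58 + \left(10 - -63\right)\right)^{2} = \left(58 + \left(10 + 63\right)\right)^{2} = \left(58 + 73\right)^{2} = 131^{2} = 17161$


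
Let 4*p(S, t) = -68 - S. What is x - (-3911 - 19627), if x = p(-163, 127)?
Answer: 94247/4 ≈ 23562.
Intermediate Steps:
p(S, t) = -17 - S/4 (p(S, t) = (-68 - S)/4 = -17 - S/4)
x = 95/4 (x = -17 - ¼*(-163) = -17 + 163/4 = 95/4 ≈ 23.750)
x - (-3911 - 19627) = 95/4 - (-3911 - 19627) = 95/4 - 1*(-23538) = 95/4 + 23538 = 94247/4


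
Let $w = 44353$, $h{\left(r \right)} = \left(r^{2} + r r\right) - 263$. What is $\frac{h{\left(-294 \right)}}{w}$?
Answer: $\frac{172609}{44353} \approx 3.8917$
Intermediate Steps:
$h{\left(r \right)} = -263 + 2 r^{2}$ ($h{\left(r \right)} = \left(r^{2} + r^{2}\right) - 263 = 2 r^{2} - 263 = -263 + 2 r^{2}$)
$\frac{h{\left(-294 \right)}}{w} = \frac{-263 + 2 \left(-294\right)^{2}}{44353} = \left(-263 + 2 \cdot 86436\right) \frac{1}{44353} = \left(-263 + 172872\right) \frac{1}{44353} = 172609 \cdot \frac{1}{44353} = \frac{172609}{44353}$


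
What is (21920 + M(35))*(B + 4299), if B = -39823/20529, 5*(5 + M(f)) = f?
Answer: 1933834936856/20529 ≈ 9.4200e+7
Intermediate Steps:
M(f) = -5 + f/5
B = -39823/20529 (B = -39823*1/20529 = -39823/20529 ≈ -1.9398)
(21920 + M(35))*(B + 4299) = (21920 + (-5 + (1/5)*35))*(-39823/20529 + 4299) = (21920 + (-5 + 7))*(88214348/20529) = (21920 + 2)*(88214348/20529) = 21922*(88214348/20529) = 1933834936856/20529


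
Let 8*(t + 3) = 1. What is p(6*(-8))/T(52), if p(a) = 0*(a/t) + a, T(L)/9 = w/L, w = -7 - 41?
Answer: 52/9 ≈ 5.7778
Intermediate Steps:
t = -23/8 (t = -3 + (1/8)*1 = -3 + 1/8 = -23/8 ≈ -2.8750)
w = -48
T(L) = -432/L (T(L) = 9*(-48/L) = -432/L)
p(a) = a (p(a) = 0*(a/(-23/8)) + a = 0*(a*(-8/23)) + a = 0*(-8*a/23) + a = 0 + a = a)
p(6*(-8))/T(52) = (6*(-8))/((-432/52)) = -48/((-432*1/52)) = -48/(-108/13) = -48*(-13/108) = 52/9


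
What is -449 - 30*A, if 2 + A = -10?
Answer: -89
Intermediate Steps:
A = -12 (A = -2 - 10 = -12)
-449 - 30*A = -449 - 30*(-12) = -449 + 360 = -89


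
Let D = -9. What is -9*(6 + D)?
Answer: 27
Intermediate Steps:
-9*(6 + D) = -9*(6 - 9) = -9*(-3) = 27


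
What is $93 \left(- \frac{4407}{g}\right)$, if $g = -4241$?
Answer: $\frac{409851}{4241} \approx 96.64$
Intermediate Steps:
$93 \left(- \frac{4407}{g}\right) = 93 \left(- \frac{4407}{-4241}\right) = 93 \left(\left(-4407\right) \left(- \frac{1}{4241}\right)\right) = 93 \cdot \frac{4407}{4241} = \frac{409851}{4241}$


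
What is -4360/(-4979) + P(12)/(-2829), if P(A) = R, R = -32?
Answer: 12493768/14085591 ≈ 0.88699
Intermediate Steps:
P(A) = -32
-4360/(-4979) + P(12)/(-2829) = -4360/(-4979) - 32/(-2829) = -4360*(-1/4979) - 32*(-1/2829) = 4360/4979 + 32/2829 = 12493768/14085591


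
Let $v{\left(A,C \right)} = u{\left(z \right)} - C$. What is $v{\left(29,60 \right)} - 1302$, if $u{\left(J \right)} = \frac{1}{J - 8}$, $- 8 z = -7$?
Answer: $- \frac{77642}{57} \approx -1362.1$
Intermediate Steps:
$z = \frac{7}{8}$ ($z = \left(- \frac{1}{8}\right) \left(-7\right) = \frac{7}{8} \approx 0.875$)
$u{\left(J \right)} = \frac{1}{-8 + J}$
$v{\left(A,C \right)} = - \frac{8}{57} - C$ ($v{\left(A,C \right)} = \frac{1}{-8 + \frac{7}{8}} - C = \frac{1}{- \frac{57}{8}} - C = - \frac{8}{57} - C$)
$v{\left(29,60 \right)} - 1302 = \left(- \frac{8}{57} - 60\right) - 1302 = - \frac{3428}{57} - 1302 = - \frac{77642}{57}$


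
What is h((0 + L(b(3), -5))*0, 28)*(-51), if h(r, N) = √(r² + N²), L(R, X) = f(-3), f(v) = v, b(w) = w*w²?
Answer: -1428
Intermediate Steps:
b(w) = w³
L(R, X) = -3
h(r, N) = √(N² + r²)
h((0 + L(b(3), -5))*0, 28)*(-51) = √(28² + ((0 - 3)*0)²)*(-51) = √(784 + (-3*0)²)*(-51) = √(784 + 0²)*(-51) = √(784 + 0)*(-51) = √784*(-51) = 28*(-51) = -1428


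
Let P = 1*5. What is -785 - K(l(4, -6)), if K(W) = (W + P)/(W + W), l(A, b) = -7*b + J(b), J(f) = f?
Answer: -56561/72 ≈ -785.57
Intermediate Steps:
l(A, b) = -6*b (l(A, b) = -7*b + b = -6*b)
P = 5
K(W) = (5 + W)/(2*W) (K(W) = (W + 5)/(W + W) = (5 + W)/((2*W)) = (5 + W)*(1/(2*W)) = (5 + W)/(2*W))
-785 - K(l(4, -6)) = -785 - (5 - 6*(-6))/(2*((-6*(-6)))) = -785 - (5 + 36)/(2*36) = -785 - 41/(2*36) = -785 - 1*41/72 = -785 - 41/72 = -56561/72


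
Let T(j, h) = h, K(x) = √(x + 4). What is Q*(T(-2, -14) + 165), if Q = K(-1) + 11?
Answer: 1661 + 151*√3 ≈ 1922.5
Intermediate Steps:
K(x) = √(4 + x)
Q = 11 + √3 (Q = √(4 - 1) + 11 = √3 + 11 = 11 + √3 ≈ 12.732)
Q*(T(-2, -14) + 165) = (11 + √3)*(-14 + 165) = (11 + √3)*151 = 1661 + 151*√3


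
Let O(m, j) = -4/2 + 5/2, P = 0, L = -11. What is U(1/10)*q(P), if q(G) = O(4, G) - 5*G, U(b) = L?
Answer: -11/2 ≈ -5.5000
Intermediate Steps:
O(m, j) = 1/2 (O(m, j) = -4*1/2 + 5*(1/2) = -2 + 5/2 = 1/2)
U(b) = -11
q(G) = 1/2 - 5*G
U(1/10)*q(P) = -11*(1/2 - 5*0) = -11*(1/2 + 0) = -11*1/2 = -11/2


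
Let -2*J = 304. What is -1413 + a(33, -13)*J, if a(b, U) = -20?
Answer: 1627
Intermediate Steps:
J = -152 (J = -½*304 = -152)
-1413 + a(33, -13)*J = -1413 - 20*(-152) = -1413 + 3040 = 1627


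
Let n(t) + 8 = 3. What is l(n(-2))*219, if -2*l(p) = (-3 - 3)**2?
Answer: -3942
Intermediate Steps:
n(t) = -5 (n(t) = -8 + 3 = -5)
l(p) = -18 (l(p) = -(-3 - 3)**2/2 = -1/2*(-6)**2 = -1/2*36 = -18)
l(n(-2))*219 = -18*219 = -3942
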